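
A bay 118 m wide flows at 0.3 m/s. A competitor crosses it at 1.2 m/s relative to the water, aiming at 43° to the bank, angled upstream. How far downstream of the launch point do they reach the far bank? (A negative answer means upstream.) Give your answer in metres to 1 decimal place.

Perpendicular speed = 0.818 m/s; crossing time = 118 / 0.818 = 144.184 s.
Net downstream speed = -0.578 m/s.
Drift = -0.578 × 144.184 = -83.284 m (upstream).

-83.3 m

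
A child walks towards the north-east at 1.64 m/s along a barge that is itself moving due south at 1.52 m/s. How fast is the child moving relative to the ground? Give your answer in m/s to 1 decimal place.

1.2 m/s

Taking east as x and north as y: barge velocity = (0.000, -1.520) m/s; child velocity relative to barge = (1.160, 1.160) m/s.
Velocity relative to ground = (0.000, -1.520) + (1.160, 1.160) = (1.160, -0.360) m/s.
Speed = |(1.160, -0.360)| = 1.214 m/s.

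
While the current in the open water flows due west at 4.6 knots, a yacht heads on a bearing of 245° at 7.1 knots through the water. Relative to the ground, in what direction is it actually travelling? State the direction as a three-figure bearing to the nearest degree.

255°

Taking east as x and north as y: velocity relative to the water = (-6.435, -3.001) knots; the water relative to ground = (-4.600, 0.000) knots.
Velocity relative to ground = (-6.435, -3.001) + (-4.600, 0.000) = (-11.035, -3.001) knots.
Bearing = atan2(-11.03, -3.00) = 254.79° clockwise from north.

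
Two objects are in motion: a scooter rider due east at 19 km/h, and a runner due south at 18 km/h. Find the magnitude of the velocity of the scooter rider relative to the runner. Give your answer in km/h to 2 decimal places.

26.17 km/h

Taking east as x and north as y: scooter rider velocity = (19.000, 0.000) km/h; runner velocity = (0.000, -18.000) km/h.
Velocity of scooter rider relative to runner = (19.000, 0.000) − (0.000, -18.000) = (19.000, 18.000) km/h.
Magnitude = |(19.000, 18.000)| = 26.173 km/h.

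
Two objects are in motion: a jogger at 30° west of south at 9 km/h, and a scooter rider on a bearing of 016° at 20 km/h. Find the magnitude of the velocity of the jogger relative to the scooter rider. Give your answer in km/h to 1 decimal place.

28.8 km/h

Taking east as x and north as y: jogger velocity = (-4.500, -7.794) km/h; scooter rider velocity = (5.513, 19.225) km/h.
Velocity of jogger relative to scooter rider = (-4.500, -7.794) − (5.513, 19.225) = (-10.013, -27.019) km/h.
Magnitude = |(-10.013, -27.019)| = 28.815 km/h.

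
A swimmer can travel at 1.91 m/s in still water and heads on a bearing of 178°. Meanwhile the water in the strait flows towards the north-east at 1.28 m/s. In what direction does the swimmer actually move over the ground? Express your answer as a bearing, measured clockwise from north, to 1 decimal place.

Taking east as x and north as y: velocity relative to the water = (0.067, -1.909) m/s; the water relative to ground = (0.905, 0.905) m/s.
Velocity relative to ground = (0.067, -1.909) + (0.905, 0.905) = (0.972, -1.004) m/s.
Bearing = atan2(0.97, -1.00) = 135.93° clockwise from north.

135.9°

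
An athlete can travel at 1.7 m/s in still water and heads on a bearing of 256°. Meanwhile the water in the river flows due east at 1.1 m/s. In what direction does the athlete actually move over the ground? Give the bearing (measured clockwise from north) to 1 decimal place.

233.2°

Taking east as x and north as y: velocity relative to the water = (-1.650, -0.411) m/s; the water relative to ground = (1.100, 0.000) m/s.
Velocity relative to ground = (-1.650, -0.411) + (1.100, 0.000) = (-0.550, -0.411) m/s.
Bearing = atan2(-0.55, -0.41) = 233.19° clockwise from north.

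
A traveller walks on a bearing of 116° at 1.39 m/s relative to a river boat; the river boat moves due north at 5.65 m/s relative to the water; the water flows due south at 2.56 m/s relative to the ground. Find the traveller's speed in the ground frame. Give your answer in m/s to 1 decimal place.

2.8 m/s

In east/north components (m/s): traveller relative to river boat = (1.249, -0.609); river boat relative to water = (0.000, 5.650); water relative to ground = (0.000, -2.560).
Sum = (1.249, 2.481) m/s.
Speed = |(1.249, 2.481)| = 2.777 m/s.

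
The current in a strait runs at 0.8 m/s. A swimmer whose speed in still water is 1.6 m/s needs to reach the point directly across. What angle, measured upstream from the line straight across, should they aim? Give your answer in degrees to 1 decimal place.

30.0°

To cancel the current, the upstream component of the swimmer's velocity must equal the flow: 1.6 sin θ = 0.8.
sin θ = 0.8 / 1.6 = 0.5000.
θ = arcsin(0.5000) = 30.000°.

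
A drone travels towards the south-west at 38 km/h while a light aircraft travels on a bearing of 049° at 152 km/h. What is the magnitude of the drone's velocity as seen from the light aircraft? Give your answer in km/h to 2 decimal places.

Taking east as x and north as y: drone velocity = (-26.870, -26.870) km/h; light aircraft velocity = (114.716, 99.721) km/h.
Velocity of drone relative to light aircraft = (-26.870, -26.870) − (114.716, 99.721) = (-141.586, -126.591) km/h.
Magnitude = |(-141.586, -126.591)| = 189.926 km/h.

189.93 km/h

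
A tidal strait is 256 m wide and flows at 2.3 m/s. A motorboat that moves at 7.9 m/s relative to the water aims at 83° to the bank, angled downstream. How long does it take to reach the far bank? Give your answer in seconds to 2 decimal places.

The component of the motorboat's velocity perpendicular to the bank is 7.9 × sin 83° = 7.841 m/s.
The flow acts along the bank and has no component across it.
Time = 256 / 7.841 = 32.648 s.

32.65 s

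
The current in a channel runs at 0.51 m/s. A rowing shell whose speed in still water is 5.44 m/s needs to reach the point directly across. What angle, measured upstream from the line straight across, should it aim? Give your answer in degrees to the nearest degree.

To cancel the current, the upstream component of the rowing shell's velocity must equal the flow: 5.44 sin θ = 0.51.
sin θ = 0.51 / 5.44 = 0.0938.
θ = arcsin(0.0938) = 5.379°.

5°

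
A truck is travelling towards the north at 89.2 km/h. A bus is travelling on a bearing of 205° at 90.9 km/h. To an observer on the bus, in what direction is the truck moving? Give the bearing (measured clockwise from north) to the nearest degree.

013°

Taking east as x and north as y: truck velocity = (0.000, 89.200) km/h; bus velocity = (-38.416, -82.383) km/h.
Velocity of truck relative to bus = (0.000, 89.200) − (-38.416, -82.383) = (38.416, 171.583) km/h.
Bearing = atan2(38.42, 171.58) = 12.62° clockwise from north.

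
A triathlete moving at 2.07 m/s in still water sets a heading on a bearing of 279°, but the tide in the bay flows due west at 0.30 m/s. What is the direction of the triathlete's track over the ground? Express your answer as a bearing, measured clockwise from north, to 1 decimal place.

Taking east as x and north as y: velocity relative to the water = (-2.045, 0.324) m/s; the water relative to ground = (-0.300, 0.000) m/s.
Velocity relative to ground = (-2.045, 0.324) + (-0.300, 0.000) = (-2.345, 0.324) m/s.
Bearing = atan2(-2.34, 0.32) = 277.86° clockwise from north.

277.9°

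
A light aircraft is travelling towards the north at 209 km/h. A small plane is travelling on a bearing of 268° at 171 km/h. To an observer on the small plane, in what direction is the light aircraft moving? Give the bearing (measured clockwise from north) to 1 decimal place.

038.5°

Taking east as x and north as y: light aircraft velocity = (0.000, 209.000) km/h; small plane velocity = (-170.896, -5.968) km/h.
Velocity of light aircraft relative to small plane = (0.000, 209.000) − (-170.896, -5.968) = (170.896, 214.968) km/h.
Bearing = atan2(170.90, 214.97) = 38.48° clockwise from north.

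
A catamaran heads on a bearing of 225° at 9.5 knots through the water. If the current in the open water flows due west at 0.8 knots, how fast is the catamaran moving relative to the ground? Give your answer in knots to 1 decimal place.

10.1 knots

Taking east as x and north as y: velocity relative to the water = (-6.718, -6.718) knots; the water relative to ground = (-0.800, 0.000) knots.
Velocity relative to ground = (-6.718, -6.718) + (-0.800, 0.000) = (-7.518, -6.718) knots.
Speed = |(-7.518, -6.718)| = 10.082 knots.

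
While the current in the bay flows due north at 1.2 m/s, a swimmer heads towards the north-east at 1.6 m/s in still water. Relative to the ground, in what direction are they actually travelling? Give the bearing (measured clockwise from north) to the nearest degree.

Taking east as x and north as y: velocity relative to the water = (1.131, 1.131) m/s; the water relative to ground = (0.000, 1.200) m/s.
Velocity relative to ground = (1.131, 1.131) + (0.000, 1.200) = (1.131, 2.331) m/s.
Bearing = atan2(1.13, 2.33) = 25.89° clockwise from north.

026°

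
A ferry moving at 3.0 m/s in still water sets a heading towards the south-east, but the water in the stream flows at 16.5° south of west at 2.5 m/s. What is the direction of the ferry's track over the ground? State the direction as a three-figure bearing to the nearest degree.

Taking east as x and north as y: velocity relative to the water = (2.121, -2.121) m/s; the water relative to ground = (-2.397, -0.710) m/s.
Velocity relative to ground = (2.121, -2.121) + (-2.397, -0.710) = (-0.276, -2.831) m/s.
Bearing = atan2(-0.28, -2.83) = 185.56° clockwise from north.

186°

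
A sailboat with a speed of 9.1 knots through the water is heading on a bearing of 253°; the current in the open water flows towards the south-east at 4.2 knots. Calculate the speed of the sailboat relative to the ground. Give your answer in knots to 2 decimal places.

8.04 knots

Taking east as x and north as y: velocity relative to the water = (-8.702, -2.661) knots; the water relative to ground = (2.970, -2.970) knots.
Velocity relative to ground = (-8.702, -2.661) + (2.970, -2.970) = (-5.733, -5.630) knots.
Speed = |(-5.733, -5.630)| = 8.035 knots.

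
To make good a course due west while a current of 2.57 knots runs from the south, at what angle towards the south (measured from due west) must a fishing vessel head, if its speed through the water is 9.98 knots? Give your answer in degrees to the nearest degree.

The current pushes perpendicular to the desired track; the heading must have a component into the current equal to 2.57 knots: 9.98 sin θ = 2.57.
sin θ = 0.2575, so θ = 14.923°.

15°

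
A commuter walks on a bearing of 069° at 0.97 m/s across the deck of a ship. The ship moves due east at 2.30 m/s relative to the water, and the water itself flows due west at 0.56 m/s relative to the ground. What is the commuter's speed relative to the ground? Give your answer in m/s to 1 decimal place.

In east/north components (m/s): commuter relative to ship = (0.906, 0.348); ship relative to water = (2.300, 0.000); water relative to ground = (-0.560, 0.000).
Sum = (2.646, 0.348) m/s.
Speed = |(2.646, 0.348)| = 2.668 m/s.

2.7 m/s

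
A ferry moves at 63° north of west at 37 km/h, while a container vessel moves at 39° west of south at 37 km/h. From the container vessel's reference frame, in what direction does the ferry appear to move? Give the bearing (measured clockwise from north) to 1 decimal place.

Taking east as x and north as y: ferry velocity = (-16.798, 32.967) km/h; container vessel velocity = (-23.285, -28.754) km/h.
Velocity of ferry relative to container vessel = (-16.798, 32.967) − (-23.285, -28.754) = (6.487, 61.722) km/h.
Bearing = atan2(6.49, 61.72) = 6.00° clockwise from north.

006.0°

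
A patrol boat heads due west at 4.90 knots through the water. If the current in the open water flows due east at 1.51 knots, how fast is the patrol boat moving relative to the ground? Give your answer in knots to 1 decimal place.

Taking east as x and north as y: velocity relative to the water = (-4.900, 0.000) knots; the water relative to ground = (1.510, 0.000) knots.
Velocity relative to ground = (-4.900, 0.000) + (1.510, 0.000) = (-3.390, 0.000) knots.
Speed = |(-3.390, 0.000)| = 3.390 knots.

3.4 knots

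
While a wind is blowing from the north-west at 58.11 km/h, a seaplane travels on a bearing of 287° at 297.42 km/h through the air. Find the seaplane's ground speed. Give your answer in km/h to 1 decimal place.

Taking east as x and north as y: velocity relative to the air = (-284.424, 86.957) km/h; the air relative to ground = (41.090, -41.090) km/h.
Velocity relative to ground = (-284.424, 86.957) + (41.090, -41.090) = (-243.334, 45.867) km/h.
Speed = |(-243.334, 45.867)| = 247.619 km/h.

247.6 km/h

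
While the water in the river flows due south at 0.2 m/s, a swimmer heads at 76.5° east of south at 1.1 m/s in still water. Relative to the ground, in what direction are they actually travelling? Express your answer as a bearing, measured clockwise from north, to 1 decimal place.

113.1°

Taking east as x and north as y: velocity relative to the water = (1.070, -0.257) m/s; the water relative to ground = (0.000, -0.200) m/s.
Velocity relative to ground = (1.070, -0.257) + (0.000, -0.200) = (1.070, -0.457) m/s.
Bearing = atan2(1.07, -0.46) = 113.13° clockwise from north.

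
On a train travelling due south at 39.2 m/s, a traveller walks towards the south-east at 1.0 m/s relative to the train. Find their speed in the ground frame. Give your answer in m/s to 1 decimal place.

39.9 m/s

Taking east as x and north as y: train velocity = (0.000, -39.200) m/s; traveller velocity relative to train = (0.707, -0.707) m/s.
Velocity relative to ground = (0.000, -39.200) + (0.707, -0.707) = (0.707, -39.907) m/s.
Speed = |(0.707, -39.907)| = 39.913 m/s.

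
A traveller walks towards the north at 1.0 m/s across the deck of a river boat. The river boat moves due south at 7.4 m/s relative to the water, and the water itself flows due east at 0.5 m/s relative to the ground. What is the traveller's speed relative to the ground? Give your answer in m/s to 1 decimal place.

In east/north components (m/s): traveller relative to river boat = (0.000, 1.000); river boat relative to water = (0.000, -7.400); water relative to ground = (0.500, 0.000).
Sum = (0.500, -6.400) m/s.
Speed = |(0.500, -6.400)| = 6.420 m/s.

6.4 m/s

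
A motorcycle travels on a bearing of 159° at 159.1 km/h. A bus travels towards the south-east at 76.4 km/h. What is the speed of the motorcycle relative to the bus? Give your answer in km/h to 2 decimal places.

94.56 km/h

Taking east as x and north as y: motorcycle velocity = (57.016, -148.533) km/h; bus velocity = (54.023, -54.023) km/h.
Velocity of motorcycle relative to bus = (57.016, -148.533) − (54.023, -54.023) = (2.993, -94.510) km/h.
Magnitude = |(2.993, -94.510)| = 94.557 km/h.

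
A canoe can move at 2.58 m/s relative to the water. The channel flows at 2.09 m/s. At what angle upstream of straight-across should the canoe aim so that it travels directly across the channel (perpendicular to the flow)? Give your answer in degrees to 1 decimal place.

54.1°

To cancel the current, the upstream component of the canoe's velocity must equal the flow: 2.58 sin θ = 2.09.
sin θ = 2.09 / 2.58 = 0.8101.
θ = arcsin(0.8101) = 54.104°.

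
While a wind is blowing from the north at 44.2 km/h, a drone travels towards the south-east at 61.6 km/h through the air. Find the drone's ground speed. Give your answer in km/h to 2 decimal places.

Taking east as x and north as y: velocity relative to the air = (43.558, -43.558) km/h; the air relative to ground = (0.000, -44.200) km/h.
Velocity relative to ground = (43.558, -43.558) + (0.000, -44.200) = (43.558, -87.758) km/h.
Speed = |(43.558, -87.758)| = 97.973 km/h.

97.97 km/h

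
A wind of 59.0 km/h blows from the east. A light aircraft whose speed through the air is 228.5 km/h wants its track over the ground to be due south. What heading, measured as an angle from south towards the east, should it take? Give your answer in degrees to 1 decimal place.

The wind pushes perpendicular to the desired track; the heading must have a component into the wind equal to 59.0 km/h: 228.5 sin θ = 59.0.
sin θ = 0.2582, so θ = 14.964°.

15.0°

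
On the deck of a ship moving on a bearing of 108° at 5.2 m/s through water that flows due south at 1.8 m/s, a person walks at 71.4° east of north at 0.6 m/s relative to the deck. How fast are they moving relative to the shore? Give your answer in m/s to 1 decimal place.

6.4 m/s

In east/north components (m/s): person relative to ship = (0.569, 0.191); ship relative to water = (4.945, -1.607); water relative to ground = (0.000, -1.800).
Sum = (5.514, -3.216) m/s.
Speed = |(5.514, -3.216)| = 6.383 m/s.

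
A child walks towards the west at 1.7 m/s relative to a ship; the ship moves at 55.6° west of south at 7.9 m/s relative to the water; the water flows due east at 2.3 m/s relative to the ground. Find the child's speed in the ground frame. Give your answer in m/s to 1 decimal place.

In east/north components (m/s): child relative to ship = (-1.700, 0.000); ship relative to water = (-6.518, -4.463); water relative to ground = (2.300, 0.000).
Sum = (-5.918, -4.463) m/s.
Speed = |(-5.918, -4.463)| = 7.413 m/s.

7.4 m/s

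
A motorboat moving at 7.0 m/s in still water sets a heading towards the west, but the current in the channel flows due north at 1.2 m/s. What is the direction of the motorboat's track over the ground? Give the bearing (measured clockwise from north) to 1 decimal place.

Taking east as x and north as y: velocity relative to the water = (-7.000, 0.000) m/s; the water relative to ground = (0.000, 1.200) m/s.
Velocity relative to ground = (-7.000, 0.000) + (0.000, 1.200) = (-7.000, 1.200) m/s.
Bearing = atan2(-7.00, 1.20) = 279.73° clockwise from north.

279.7°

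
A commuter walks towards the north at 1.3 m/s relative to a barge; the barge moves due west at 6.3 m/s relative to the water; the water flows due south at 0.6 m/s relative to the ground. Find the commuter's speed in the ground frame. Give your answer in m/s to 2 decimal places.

6.34 m/s

In east/north components (m/s): commuter relative to barge = (0.000, 1.300); barge relative to water = (-6.300, 0.000); water relative to ground = (0.000, -0.600).
Sum = (-6.300, 0.700) m/s.
Speed = |(-6.300, 0.700)| = 6.339 m/s.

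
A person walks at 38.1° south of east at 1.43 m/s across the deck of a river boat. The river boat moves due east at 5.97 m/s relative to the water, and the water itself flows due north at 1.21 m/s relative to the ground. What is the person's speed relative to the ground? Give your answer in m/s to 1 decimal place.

7.1 m/s

In east/north components (m/s): person relative to river boat = (1.125, -0.882); river boat relative to water = (5.970, 0.000); water relative to ground = (0.000, 1.210).
Sum = (7.095, 0.328) m/s.
Speed = |(7.095, 0.328)| = 7.103 m/s.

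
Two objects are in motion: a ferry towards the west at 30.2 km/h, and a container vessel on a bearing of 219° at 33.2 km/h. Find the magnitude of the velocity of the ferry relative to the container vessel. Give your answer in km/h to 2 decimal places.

Taking east as x and north as y: ferry velocity = (-30.200, 0.000) km/h; container vessel velocity = (-20.893, -25.801) km/h.
Velocity of ferry relative to container vessel = (-30.200, 0.000) − (-20.893, -25.801) = (-9.307, 25.801) km/h.
Magnitude = |(-9.307, 25.801)| = 27.428 km/h.

27.43 km/h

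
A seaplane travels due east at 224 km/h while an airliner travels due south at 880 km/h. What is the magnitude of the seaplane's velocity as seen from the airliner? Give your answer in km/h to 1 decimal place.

908.1 km/h

Taking east as x and north as y: seaplane velocity = (224.000, 0.000) km/h; airliner velocity = (0.000, -880.000) km/h.
Velocity of seaplane relative to airliner = (224.000, 0.000) − (0.000, -880.000) = (224.000, 880.000) km/h.
Magnitude = |(224.000, 880.000)| = 908.062 km/h.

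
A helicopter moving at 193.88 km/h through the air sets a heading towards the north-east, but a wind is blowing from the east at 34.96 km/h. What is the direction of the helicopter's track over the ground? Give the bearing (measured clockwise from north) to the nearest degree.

Taking east as x and north as y: velocity relative to the air = (137.094, 137.094) km/h; the air relative to ground = (-34.960, 0.000) km/h.
Velocity relative to ground = (137.094, 137.094) + (-34.960, 0.000) = (102.134, 137.094) km/h.
Bearing = atan2(102.13, 137.09) = 36.69° clockwise from north.

037°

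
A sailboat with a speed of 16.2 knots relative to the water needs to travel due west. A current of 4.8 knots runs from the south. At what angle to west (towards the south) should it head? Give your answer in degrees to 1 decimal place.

17.2°

The current pushes perpendicular to the desired track; the heading must have a component into the current equal to 4.8 knots: 16.2 sin θ = 4.8.
sin θ = 0.2963, so θ = 17.235°.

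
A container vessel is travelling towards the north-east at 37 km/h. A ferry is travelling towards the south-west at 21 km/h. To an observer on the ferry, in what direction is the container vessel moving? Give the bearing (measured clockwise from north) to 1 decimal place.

045.0°

Taking east as x and north as y: container vessel velocity = (26.163, 26.163) km/h; ferry velocity = (-14.849, -14.849) km/h.
Velocity of container vessel relative to ferry = (26.163, 26.163) − (-14.849, -14.849) = (41.012, 41.012) km/h.
Bearing = atan2(41.01, 41.01) = 45.00° clockwise from north.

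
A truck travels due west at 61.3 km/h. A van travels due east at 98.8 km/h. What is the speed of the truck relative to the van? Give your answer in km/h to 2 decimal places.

Taking east as x and north as y: truck velocity = (-61.300, 0.000) km/h; van velocity = (98.800, 0.000) km/h.
Velocity of truck relative to van = (-61.300, 0.000) − (98.800, 0.000) = (-160.100, 0.000) km/h.
Magnitude = |(-160.100, 0.000)| = 160.100 km/h.

160.10 km/h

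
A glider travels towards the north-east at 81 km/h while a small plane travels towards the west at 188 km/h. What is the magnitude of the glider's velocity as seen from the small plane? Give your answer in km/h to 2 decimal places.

Taking east as x and north as y: glider velocity = (57.276, 57.276) km/h; small plane velocity = (-188.000, 0.000) km/h.
Velocity of glider relative to small plane = (57.276, 57.276) − (-188.000, 0.000) = (245.276, 57.276) km/h.
Magnitude = |(245.276, 57.276)| = 251.874 km/h.

251.87 km/h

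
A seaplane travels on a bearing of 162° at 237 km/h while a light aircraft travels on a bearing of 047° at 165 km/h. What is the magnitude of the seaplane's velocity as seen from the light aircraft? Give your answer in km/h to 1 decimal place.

341.2 km/h

Taking east as x and north as y: seaplane velocity = (73.237, -225.400) km/h; light aircraft velocity = (120.673, 112.530) km/h.
Velocity of seaplane relative to light aircraft = (73.237, -225.400) − (120.673, 112.530) = (-47.436, -337.930) km/h.
Magnitude = |(-47.436, -337.930)| = 341.243 km/h.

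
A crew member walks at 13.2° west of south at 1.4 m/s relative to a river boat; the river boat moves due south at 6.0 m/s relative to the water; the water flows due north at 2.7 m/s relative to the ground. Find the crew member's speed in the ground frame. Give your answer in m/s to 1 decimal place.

In east/north components (m/s): crew member relative to river boat = (-0.320, -1.363); river boat relative to water = (0.000, -6.000); water relative to ground = (0.000, 2.700).
Sum = (-0.320, -4.663) m/s.
Speed = |(-0.320, -4.663)| = 4.674 m/s.

4.7 m/s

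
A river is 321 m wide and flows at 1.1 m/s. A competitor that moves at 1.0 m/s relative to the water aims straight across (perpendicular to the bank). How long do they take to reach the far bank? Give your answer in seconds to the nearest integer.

321 s

The component of the competitor's velocity perpendicular to the bank is 1.0 m/s.
The flow acts along the bank and has no component across it.
Time = 321 / 1.000 = 321.000 s.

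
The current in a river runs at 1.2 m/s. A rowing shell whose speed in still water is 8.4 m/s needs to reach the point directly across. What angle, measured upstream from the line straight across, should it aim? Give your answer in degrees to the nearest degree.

To cancel the current, the upstream component of the rowing shell's velocity must equal the flow: 8.4 sin θ = 1.2.
sin θ = 1.2 / 8.4 = 0.1429.
θ = arcsin(0.1429) = 8.213°.

8°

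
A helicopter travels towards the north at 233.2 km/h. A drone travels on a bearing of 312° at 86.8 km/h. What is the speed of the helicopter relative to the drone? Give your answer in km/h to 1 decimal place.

186.6 km/h

Taking east as x and north as y: helicopter velocity = (0.000, 233.200) km/h; drone velocity = (-64.505, 58.081) km/h.
Velocity of helicopter relative to drone = (0.000, 233.200) − (-64.505, 58.081) = (64.505, 175.119) km/h.
Magnitude = |(64.505, 175.119)| = 186.622 km/h.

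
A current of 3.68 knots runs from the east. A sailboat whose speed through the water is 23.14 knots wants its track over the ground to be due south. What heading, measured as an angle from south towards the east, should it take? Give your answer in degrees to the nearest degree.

9°

The current pushes perpendicular to the desired track; the heading must have a component into the current equal to 3.68 knots: 23.14 sin θ = 3.68.
sin θ = 0.1590, so θ = 9.151°.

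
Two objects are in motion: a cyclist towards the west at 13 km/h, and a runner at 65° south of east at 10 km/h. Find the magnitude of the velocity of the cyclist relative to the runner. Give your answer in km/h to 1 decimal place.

19.5 km/h

Taking east as x and north as y: cyclist velocity = (-13.000, 0.000) km/h; runner velocity = (4.226, -9.063) km/h.
Velocity of cyclist relative to runner = (-13.000, 0.000) − (4.226, -9.063) = (-17.226, 9.063) km/h.
Magnitude = |(-17.226, 9.063)| = 19.465 km/h.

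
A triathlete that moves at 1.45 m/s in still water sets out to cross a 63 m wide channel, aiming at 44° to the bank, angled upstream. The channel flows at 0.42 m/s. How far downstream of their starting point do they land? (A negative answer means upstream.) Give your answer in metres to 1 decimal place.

-39.0 m

Perpendicular speed = 1.007 m/s; crossing time = 63 / 1.007 = 62.546 s.
Net downstream speed = -0.623 m/s.
Drift = -0.623 × 62.546 = -38.969 m (upstream).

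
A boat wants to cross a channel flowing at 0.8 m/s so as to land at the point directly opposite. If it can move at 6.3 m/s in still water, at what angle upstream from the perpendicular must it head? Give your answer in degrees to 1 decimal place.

7.3°

To cancel the current, the upstream component of the boat's velocity must equal the flow: 6.3 sin θ = 0.8.
sin θ = 0.8 / 6.3 = 0.1270.
θ = arcsin(0.1270) = 7.295°.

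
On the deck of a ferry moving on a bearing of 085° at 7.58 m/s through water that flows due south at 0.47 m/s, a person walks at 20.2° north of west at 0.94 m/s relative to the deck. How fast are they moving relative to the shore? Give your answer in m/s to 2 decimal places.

In east/north components (m/s): person relative to ferry = (-0.882, 0.325); ferry relative to water = (7.551, 0.661); water relative to ground = (0.000, -0.470).
Sum = (6.669, 0.515) m/s.
Speed = |(6.669, 0.515)| = 6.689 m/s.

6.69 m/s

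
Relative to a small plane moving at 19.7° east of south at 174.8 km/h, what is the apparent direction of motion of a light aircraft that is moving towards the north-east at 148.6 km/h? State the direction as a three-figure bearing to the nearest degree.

010°

Taking east as x and north as y: light aircraft velocity = (105.076, 105.076) km/h; small plane velocity = (58.924, -164.569) km/h.
Velocity of light aircraft relative to small plane = (105.076, 105.076) − (58.924, -164.569) = (46.152, 269.645) km/h.
Bearing = atan2(46.15, 269.65) = 9.71° clockwise from north.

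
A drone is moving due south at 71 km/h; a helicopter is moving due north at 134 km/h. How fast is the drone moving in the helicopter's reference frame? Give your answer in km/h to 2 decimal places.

205.00 km/h

Taking east as x and north as y: drone velocity = (0.000, -71.000) km/h; helicopter velocity = (0.000, 134.000) km/h.
Velocity of drone relative to helicopter = (0.000, -71.000) − (0.000, 134.000) = (0.000, -205.000) km/h.
Magnitude = |(0.000, -205.000)| = 205.000 km/h.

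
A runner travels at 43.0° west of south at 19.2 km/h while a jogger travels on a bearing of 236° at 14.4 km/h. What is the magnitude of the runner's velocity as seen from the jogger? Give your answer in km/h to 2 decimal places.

Taking east as x and north as y: runner velocity = (-13.094, -14.042) km/h; jogger velocity = (-11.938, -8.052) km/h.
Velocity of runner relative to jogger = (-13.094, -14.042) − (-11.938, -8.052) = (-1.156, -5.990) km/h.
Magnitude = |(-1.156, -5.990)| = 6.100 km/h.

6.10 km/h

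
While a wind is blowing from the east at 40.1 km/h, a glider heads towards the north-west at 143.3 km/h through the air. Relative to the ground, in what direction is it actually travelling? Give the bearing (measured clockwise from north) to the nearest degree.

306°

Taking east as x and north as y: velocity relative to the air = (-101.328, 101.328) km/h; the air relative to ground = (-40.100, 0.000) km/h.
Velocity relative to ground = (-101.328, 101.328) + (-40.100, 0.000) = (-141.428, 101.328) km/h.
Bearing = atan2(-141.43, 101.33) = 305.62° clockwise from north.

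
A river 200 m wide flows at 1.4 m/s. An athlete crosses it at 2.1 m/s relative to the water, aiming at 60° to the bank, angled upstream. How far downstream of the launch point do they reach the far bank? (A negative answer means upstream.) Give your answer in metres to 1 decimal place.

Perpendicular speed = 1.819 m/s; crossing time = 200 / 1.819 = 109.971 s.
Net downstream speed = 0.350 m/s.
Drift = 0.350 × 109.971 = 38.490 m (downstream).

38.5 m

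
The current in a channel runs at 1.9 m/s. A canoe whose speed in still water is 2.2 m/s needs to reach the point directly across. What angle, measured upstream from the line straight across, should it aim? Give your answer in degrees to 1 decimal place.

To cancel the current, the upstream component of the canoe's velocity must equal the flow: 2.2 sin θ = 1.9.
sin θ = 1.9 / 2.2 = 0.8636.
θ = arcsin(0.8636) = 59.727°.

59.7°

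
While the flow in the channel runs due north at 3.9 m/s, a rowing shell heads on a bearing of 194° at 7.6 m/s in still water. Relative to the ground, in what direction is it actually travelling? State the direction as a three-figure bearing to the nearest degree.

208°

Taking east as x and north as y: velocity relative to the water = (-1.839, -7.374) m/s; the water relative to ground = (0.000, 3.900) m/s.
Velocity relative to ground = (-1.839, -7.374) + (0.000, 3.900) = (-1.839, -3.474) m/s.
Bearing = atan2(-1.84, -3.47) = 207.89° clockwise from north.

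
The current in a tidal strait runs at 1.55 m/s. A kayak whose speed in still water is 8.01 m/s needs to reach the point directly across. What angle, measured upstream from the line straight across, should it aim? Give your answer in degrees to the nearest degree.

11°

To cancel the current, the upstream component of the kayak's velocity must equal the flow: 8.01 sin θ = 1.55.
sin θ = 1.55 / 8.01 = 0.1935.
θ = arcsin(0.1935) = 11.158°.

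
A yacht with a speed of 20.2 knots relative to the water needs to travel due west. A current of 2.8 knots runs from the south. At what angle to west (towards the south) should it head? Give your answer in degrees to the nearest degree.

The current pushes perpendicular to the desired track; the heading must have a component into the current equal to 2.8 knots: 20.2 sin θ = 2.8.
sin θ = 0.1386, so θ = 7.968°.

8°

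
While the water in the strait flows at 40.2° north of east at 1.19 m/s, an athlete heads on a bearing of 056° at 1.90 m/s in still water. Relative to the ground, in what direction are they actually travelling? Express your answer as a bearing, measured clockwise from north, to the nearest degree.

Taking east as x and north as y: velocity relative to the water = (1.575, 1.062) m/s; the water relative to ground = (0.909, 0.768) m/s.
Velocity relative to ground = (1.575, 1.062) + (0.909, 0.768) = (2.484, 1.831) m/s.
Bearing = atan2(2.48, 1.83) = 53.61° clockwise from north.

054°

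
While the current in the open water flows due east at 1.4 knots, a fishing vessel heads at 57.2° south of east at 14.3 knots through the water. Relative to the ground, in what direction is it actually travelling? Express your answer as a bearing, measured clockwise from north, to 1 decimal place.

Taking east as x and north as y: velocity relative to the water = (7.746, -12.020) knots; the water relative to ground = (1.400, 0.000) knots.
Velocity relative to ground = (7.746, -12.020) + (1.400, 0.000) = (9.146, -12.020) knots.
Bearing = atan2(9.15, -12.02) = 142.73° clockwise from north.

142.7°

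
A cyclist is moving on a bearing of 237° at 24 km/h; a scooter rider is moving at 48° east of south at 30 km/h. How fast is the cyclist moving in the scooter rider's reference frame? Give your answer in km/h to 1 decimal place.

43.0 km/h

Taking east as x and north as y: cyclist velocity = (-20.128, -13.071) km/h; scooter rider velocity = (22.294, -20.074) km/h.
Velocity of cyclist relative to scooter rider = (-20.128, -13.071) − (22.294, -20.074) = (-42.422, 7.003) km/h.
Magnitude = |(-42.422, 7.003)| = 42.997 km/h.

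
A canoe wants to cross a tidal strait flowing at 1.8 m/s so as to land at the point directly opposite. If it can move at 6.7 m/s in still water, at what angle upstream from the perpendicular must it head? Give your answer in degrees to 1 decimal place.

To cancel the current, the upstream component of the canoe's velocity must equal the flow: 6.7 sin θ = 1.8.
sin θ = 1.8 / 6.7 = 0.2687.
θ = arcsin(0.2687) = 15.584°.

15.6°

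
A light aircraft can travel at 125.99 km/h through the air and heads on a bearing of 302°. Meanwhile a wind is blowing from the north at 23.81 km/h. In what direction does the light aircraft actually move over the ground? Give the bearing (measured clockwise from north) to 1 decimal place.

Taking east as x and north as y: velocity relative to the air = (-106.846, 66.765) km/h; the air relative to ground = (0.000, -23.810) km/h.
Velocity relative to ground = (-106.846, 66.765) + (0.000, -23.810) = (-106.846, 42.955) km/h.
Bearing = atan2(-106.85, 42.95) = 291.90° clockwise from north.

291.9°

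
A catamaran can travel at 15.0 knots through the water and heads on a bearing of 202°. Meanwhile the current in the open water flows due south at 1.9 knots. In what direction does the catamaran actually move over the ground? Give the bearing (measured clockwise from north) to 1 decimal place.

199.6°

Taking east as x and north as y: velocity relative to the water = (-5.619, -13.908) knots; the water relative to ground = (0.000, -1.900) knots.
Velocity relative to ground = (-5.619, -13.908) + (0.000, -1.900) = (-5.619, -15.808) knots.
Bearing = atan2(-5.62, -15.81) = 199.57° clockwise from north.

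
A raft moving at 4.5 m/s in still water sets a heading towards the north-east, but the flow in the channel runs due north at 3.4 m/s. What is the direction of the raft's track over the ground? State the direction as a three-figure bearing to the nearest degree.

026°

Taking east as x and north as y: velocity relative to the water = (3.182, 3.182) m/s; the water relative to ground = (0.000, 3.400) m/s.
Velocity relative to ground = (3.182, 3.182) + (0.000, 3.400) = (3.182, 6.582) m/s.
Bearing = atan2(3.18, 6.58) = 25.80° clockwise from north.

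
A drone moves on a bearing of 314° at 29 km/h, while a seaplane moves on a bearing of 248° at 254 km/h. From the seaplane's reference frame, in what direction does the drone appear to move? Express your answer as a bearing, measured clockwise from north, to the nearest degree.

062°

Taking east as x and north as y: drone velocity = (-20.861, 20.145) km/h; seaplane velocity = (-235.505, -95.150) km/h.
Velocity of drone relative to seaplane = (-20.861, 20.145) − (-235.505, -95.150) = (214.644, 115.295) km/h.
Bearing = atan2(214.64, 115.30) = 61.76° clockwise from north.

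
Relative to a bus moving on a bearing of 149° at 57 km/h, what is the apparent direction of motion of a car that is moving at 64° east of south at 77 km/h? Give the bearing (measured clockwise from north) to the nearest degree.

Taking east as x and north as y: car velocity = (69.207, -33.755) km/h; bus velocity = (29.357, -48.859) km/h.
Velocity of car relative to bus = (69.207, -33.755) − (29.357, -48.859) = (39.850, 15.104) km/h.
Bearing = atan2(39.85, 15.10) = 69.24° clockwise from north.

069°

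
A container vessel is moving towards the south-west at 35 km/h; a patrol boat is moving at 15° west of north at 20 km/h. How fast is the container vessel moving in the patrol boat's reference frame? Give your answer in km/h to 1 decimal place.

48.2 km/h

Taking east as x and north as y: container vessel velocity = (-24.749, -24.749) km/h; patrol boat velocity = (-5.176, 19.319) km/h.
Velocity of container vessel relative to patrol boat = (-24.749, -24.749) − (-5.176, 19.319) = (-19.572, -44.067) km/h.
Magnitude = |(-19.572, -44.067)| = 48.218 km/h.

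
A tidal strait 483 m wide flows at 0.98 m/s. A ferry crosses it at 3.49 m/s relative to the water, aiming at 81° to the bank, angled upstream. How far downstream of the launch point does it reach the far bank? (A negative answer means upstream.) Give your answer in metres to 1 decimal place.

Perpendicular speed = 3.447 m/s; crossing time = 483 / 3.447 = 140.121 s.
Net downstream speed = 0.434 m/s.
Drift = 0.434 × 140.121 = 60.818 m (downstream).

60.8 m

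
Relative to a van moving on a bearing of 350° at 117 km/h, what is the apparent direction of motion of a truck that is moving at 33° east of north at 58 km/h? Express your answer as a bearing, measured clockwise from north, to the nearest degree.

Taking east as x and north as y: truck velocity = (31.589, 48.643) km/h; van velocity = (-20.317, 115.223) km/h.
Velocity of truck relative to van = (31.589, 48.643) − (-20.317, 115.223) = (51.906, -66.580) km/h.
Bearing = atan2(51.91, -66.58) = 142.06° clockwise from north.

142°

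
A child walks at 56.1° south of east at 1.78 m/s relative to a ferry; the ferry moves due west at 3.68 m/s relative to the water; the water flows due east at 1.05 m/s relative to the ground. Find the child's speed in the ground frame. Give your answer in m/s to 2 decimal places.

2.21 m/s

In east/north components (m/s): child relative to ferry = (0.993, -1.477); ferry relative to water = (-3.680, 0.000); water relative to ground = (1.050, 0.000).
Sum = (-1.637, -1.477) m/s.
Speed = |(-1.637, -1.477)| = 2.205 m/s.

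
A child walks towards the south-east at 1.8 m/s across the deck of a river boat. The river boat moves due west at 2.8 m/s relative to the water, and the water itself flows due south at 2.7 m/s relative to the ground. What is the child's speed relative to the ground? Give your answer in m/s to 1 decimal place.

4.3 m/s

In east/north components (m/s): child relative to river boat = (1.273, -1.273); river boat relative to water = (-2.800, 0.000); water relative to ground = (0.000, -2.700).
Sum = (-1.527, -3.973) m/s.
Speed = |(-1.527, -3.973)| = 4.256 m/s.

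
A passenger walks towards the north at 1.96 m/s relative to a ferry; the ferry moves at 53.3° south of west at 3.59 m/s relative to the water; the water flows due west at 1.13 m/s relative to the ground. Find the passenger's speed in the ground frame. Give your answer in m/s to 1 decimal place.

3.4 m/s

In east/north components (m/s): passenger relative to ferry = (0.000, 1.960); ferry relative to water = (-2.145, -2.878); water relative to ground = (-1.130, 0.000).
Sum = (-3.275, -0.918) m/s.
Speed = |(-3.275, -0.918)| = 3.402 m/s.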